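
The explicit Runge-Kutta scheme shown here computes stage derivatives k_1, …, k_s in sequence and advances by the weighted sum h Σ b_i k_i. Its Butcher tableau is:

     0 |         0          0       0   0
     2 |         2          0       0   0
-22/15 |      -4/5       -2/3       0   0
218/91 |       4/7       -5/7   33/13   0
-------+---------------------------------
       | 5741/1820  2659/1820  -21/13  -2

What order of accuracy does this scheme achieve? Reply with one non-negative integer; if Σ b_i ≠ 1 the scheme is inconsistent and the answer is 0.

2

b = (5741/1820, 2659/1820, -21/13, -2)
c = (0, 2, -22/15, 218/91)
Ac = (0, 0, -4/3, -2344/455)
Σ b_i: 5741/1820·1 + 2659/1820·1 + (-21/13)·1 + (-2)·1 = 1 ✓
b·c: 2659/1820·2 + (-21/13)·(-22/15) + (-2)·218/91 = 1/2 ✓
b·c²: 2659/1820·4 + (-21/13)·484/225 + (-2)·47524/8281 = -5657221/621075 ≠ 1/3 ⇒ order 2.
b·Ac: (-21/13)·(-4/3) + (-2)·(-2344/455) = 436/35 ≠ 1/6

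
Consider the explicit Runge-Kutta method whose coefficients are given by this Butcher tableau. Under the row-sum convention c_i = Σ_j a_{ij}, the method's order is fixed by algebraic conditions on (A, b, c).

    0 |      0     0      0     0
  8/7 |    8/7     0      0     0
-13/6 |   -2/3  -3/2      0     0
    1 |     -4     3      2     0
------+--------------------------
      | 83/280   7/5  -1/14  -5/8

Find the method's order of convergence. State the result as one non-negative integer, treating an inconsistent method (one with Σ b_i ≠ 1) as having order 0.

b = (83/280, 7/5, -1/14, -5/8)
c = (0, 8/7, -13/6, 1)
Ac = (0, 0, -12/7, -19/21)
Σ b_i: 83/280·1 + 7/5·1 + (-1/14)·1 + (-5/8)·1 = 1 ✓
b·c: 7/5·8/7 + (-1/14)·(-13/6) + (-5/8)·1 = 949/840 ≠ 1/2 ⇒ order 1.

1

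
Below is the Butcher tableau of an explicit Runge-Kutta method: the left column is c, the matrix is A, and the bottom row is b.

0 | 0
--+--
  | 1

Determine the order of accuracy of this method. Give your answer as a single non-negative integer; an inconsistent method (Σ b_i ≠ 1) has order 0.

1

b = (1)
c = (0)
Σ b_i: 1·1 = 1 ✓; 1 stage ⇒ order 1.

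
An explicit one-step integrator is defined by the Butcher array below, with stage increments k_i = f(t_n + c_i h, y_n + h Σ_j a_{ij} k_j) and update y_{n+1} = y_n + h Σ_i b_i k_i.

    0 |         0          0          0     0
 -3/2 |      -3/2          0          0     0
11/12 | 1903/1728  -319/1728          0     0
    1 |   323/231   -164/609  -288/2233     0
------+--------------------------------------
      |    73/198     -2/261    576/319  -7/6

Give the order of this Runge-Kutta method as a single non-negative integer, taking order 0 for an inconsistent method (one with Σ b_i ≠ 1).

4

b = (73/198, -2/261, 576/319, -7/6)
c = (0, -3/2, 11/12, 1)
Ac = (0, 0, 319/1152, 2/7)
Σ b_i: 73/198·1 + (-2/261)·1 + 576/319·1 + (-7/6)·1 = 1 ✓
b·c: (-2/261)·(-3/2) + 576/319·11/12 + (-7/6)·1 = 1/2 ✓
b·c²: (-2/261)·9/4 + 576/319·121/144 + (-7/6)·1 = 1/3 ✓
b·Ac: 576/319·319/1152 + (-7/6)·2/7 = 1/6 ✓
b·c³: (-2/261)·(-27/8) + 576/319·1331/1728 + (-7/6)·1 = 1/4 ✓
b·(c∘Ac): 576/319·3509/13824 + (-7/6)·2/7 = 1/8 ✓
b·Ac²: 576/319·(-319/768) + (-7/6)·(-5/7) = 1/12 ✓
b·A²c: (-7/6)·(-1/28) = 1/24 ✓; 4 stages ⇒ order 4.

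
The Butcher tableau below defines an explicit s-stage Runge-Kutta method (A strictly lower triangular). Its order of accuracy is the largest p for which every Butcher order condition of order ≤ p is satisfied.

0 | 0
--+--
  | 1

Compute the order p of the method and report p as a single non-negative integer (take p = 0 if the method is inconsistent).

b = (1)
c = (0)
Σ b_i: 1·1 = 1 ✓; 1 stage ⇒ order 1.

1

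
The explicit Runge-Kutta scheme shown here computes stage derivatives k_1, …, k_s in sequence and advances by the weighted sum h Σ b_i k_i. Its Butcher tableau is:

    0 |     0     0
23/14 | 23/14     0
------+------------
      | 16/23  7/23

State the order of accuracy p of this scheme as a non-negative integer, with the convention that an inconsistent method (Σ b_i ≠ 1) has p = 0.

2

b = (16/23, 7/23)
c = (0, 23/14)
Σ b_i: 16/23·1 + 7/23·1 = 1 ✓
b·c: 7/23·23/14 = 1/2 ✓; 2 stages ⇒ order 2.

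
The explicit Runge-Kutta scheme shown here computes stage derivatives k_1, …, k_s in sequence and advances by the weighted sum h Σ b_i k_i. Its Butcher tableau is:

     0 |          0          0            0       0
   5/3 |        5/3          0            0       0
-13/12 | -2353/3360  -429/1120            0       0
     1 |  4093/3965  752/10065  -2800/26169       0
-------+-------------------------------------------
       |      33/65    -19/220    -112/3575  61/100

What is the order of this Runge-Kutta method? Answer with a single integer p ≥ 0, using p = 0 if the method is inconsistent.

b = (33/65, -19/220, -112/3575, 61/100)
c = (0, 5/3, -13/12, 1)
Ac = (0, 0, -143/224, 44/183)
Σ b_i: 33/65·1 + (-19/220)·1 + (-112/3575)·1 + 61/100·1 = 1 ✓
b·c: (-19/220)·5/3 + (-112/3575)·(-13/12) + 61/100·1 = 1/2 ✓
b·c²: (-19/220)·25/9 + (-112/3575)·169/144 + 61/100·1 = 1/3 ✓
b·Ac: (-112/3575)·(-143/224) + 61/100·44/183 = 1/6 ✓
b·c³: (-19/220)·125/27 + (-112/3575)·(-2197/1728) + 61/100·1 = 1/4 ✓
b·(c∘Ac): (-112/3575)·1859/2688 + 61/100·44/183 = 1/8 ✓
b·Ac²: (-112/3575)·(-715/672) + 61/100·5/61 = 1/12 ✓
b·A²c: 61/100·25/366 = 1/24 ✓; 4 stages ⇒ order 4.

4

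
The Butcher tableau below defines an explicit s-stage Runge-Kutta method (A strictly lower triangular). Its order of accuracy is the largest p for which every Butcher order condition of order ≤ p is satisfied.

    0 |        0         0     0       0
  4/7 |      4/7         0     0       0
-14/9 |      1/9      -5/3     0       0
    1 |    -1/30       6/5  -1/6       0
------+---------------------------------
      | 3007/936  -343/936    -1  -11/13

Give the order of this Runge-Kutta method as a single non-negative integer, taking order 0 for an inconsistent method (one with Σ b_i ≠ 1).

b = (3007/936, -343/936, -1, -11/13)
c = (0, 4/7, -14/9, 1)
Ac = (0, 0, -20/21, 893/945)
Σ b_i: 3007/936·1 + (-343/936)·1 + (-1)·1 + (-11/13)·1 = 1 ✓
b·c: (-343/936)·4/7 + (-1)·(-14/9) + (-11/13)·1 = 1/2 ✓
b·c²: (-343/936)·16/49 + (-1)·196/81 + (-11/13)·1 = -3565/1053 ≠ 1/3 ⇒ order 2.
b·Ac: (-1)·(-20/21) + (-11/13)·893/945 = 1877/12285 ≠ 1/6

2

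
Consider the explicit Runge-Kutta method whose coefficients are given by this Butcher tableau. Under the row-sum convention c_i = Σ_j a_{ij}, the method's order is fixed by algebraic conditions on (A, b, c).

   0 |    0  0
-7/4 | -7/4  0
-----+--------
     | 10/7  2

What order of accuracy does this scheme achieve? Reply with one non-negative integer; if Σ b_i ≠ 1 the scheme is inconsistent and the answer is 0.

0

b = (10/7, 2)
c = (0, -7/4)
Σ b_i: 10/7·1 + 2·1 = 24/7 ≠ 1 ⇒ order 0.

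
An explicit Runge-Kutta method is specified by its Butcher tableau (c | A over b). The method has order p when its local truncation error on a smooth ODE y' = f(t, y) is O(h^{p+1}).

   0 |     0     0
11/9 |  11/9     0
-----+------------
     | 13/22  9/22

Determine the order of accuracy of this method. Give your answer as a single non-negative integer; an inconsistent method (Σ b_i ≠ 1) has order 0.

b = (13/22, 9/22)
c = (0, 11/9)
Σ b_i: 13/22·1 + 9/22·1 = 1 ✓
b·c: 9/22·11/9 = 1/2 ✓; 2 stages ⇒ order 2.

2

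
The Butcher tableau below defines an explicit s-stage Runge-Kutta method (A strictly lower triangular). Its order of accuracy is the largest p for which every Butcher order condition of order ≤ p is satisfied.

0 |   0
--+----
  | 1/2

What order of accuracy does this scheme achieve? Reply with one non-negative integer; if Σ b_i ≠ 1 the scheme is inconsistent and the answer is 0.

0

b = (1/2)
c = (0)
Σ b_i: 1/2·1 = 1/2 ≠ 1 ⇒ order 0.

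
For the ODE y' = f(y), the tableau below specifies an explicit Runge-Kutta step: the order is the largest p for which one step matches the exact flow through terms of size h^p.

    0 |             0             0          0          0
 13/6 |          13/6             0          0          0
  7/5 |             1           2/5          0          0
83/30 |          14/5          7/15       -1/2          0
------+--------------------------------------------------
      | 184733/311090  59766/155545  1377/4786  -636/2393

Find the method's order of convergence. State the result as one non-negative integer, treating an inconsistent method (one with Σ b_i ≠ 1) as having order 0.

b = (184733/311090, 59766/155545, 1377/4786, -636/2393)
c = (0, 13/6, 7/5, 83/30)
Ac = (0, 0, 13/15, 14/45)
Σ b_i: 184733/311090·1 + 59766/155545·1 + 1377/4786·1 + (-636/2393)·1 = 1 ✓
b·c: 59766/155545·13/6 + 1377/4786·7/5 + (-636/2393)·83/30 = 1/2 ✓
b·c²: 59766/155545·169/36 + 1377/4786·49/25 + (-636/2393)·6889/900 = 1/3 ✓
b·Ac: 1377/4786·13/15 + (-636/2393)·14/45 = 1/6 ✓
b·c³: 59766/155545·2197/216 + 1377/4786·343/125 + (-636/2393)·571787/27000 = -10022599/10768500 ≠ 1/4 ⇒ order 3.
b·(c∘Ac): 1377/4786·91/75 + (-636/2393)·581/675 = 129577/1076850 ≠ 1/8
b·Ac²: 1377/4786·169/90 + (-636/2393)·3269/2700 = 470537/2153700 ≠ 1/12
b·A²c: (-636/2393)·(-13/30) = 1378/11965 ≠ 1/24

3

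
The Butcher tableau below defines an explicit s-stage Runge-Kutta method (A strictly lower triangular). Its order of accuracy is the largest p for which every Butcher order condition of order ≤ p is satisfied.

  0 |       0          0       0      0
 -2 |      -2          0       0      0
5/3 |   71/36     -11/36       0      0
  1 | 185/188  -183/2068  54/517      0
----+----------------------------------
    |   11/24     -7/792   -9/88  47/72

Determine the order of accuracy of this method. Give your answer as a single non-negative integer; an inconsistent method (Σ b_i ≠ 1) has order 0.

b = (11/24, -7/792, -9/88, 47/72)
c = (0, -2, 5/3, 1)
Ac = (0, 0, 11/18, 33/94)
Σ b_i: 11/24·1 + (-7/792)·1 + (-9/88)·1 + 47/72·1 = 1 ✓
b·c: (-7/792)·(-2) + (-9/88)·5/3 + 47/72·1 = 1/2 ✓
b·c²: (-7/792)·4 + (-9/88)·25/9 + 47/72·1 = 1/3 ✓
b·Ac: (-9/88)·11/18 + 47/72·33/94 = 1/6 ✓
b·c³: (-7/792)·(-8) + (-9/88)·125/27 + 47/72·1 = 1/4 ✓
b·(c∘Ac): (-9/88)·55/54 + 47/72·33/94 = 1/8 ✓
b·Ac²: (-9/88)·(-11/9) + 47/72·(-3/47) = 1/12 ✓
b·A²c: 47/72·3/47 = 1/24 ✓; 4 stages ⇒ order 4.

4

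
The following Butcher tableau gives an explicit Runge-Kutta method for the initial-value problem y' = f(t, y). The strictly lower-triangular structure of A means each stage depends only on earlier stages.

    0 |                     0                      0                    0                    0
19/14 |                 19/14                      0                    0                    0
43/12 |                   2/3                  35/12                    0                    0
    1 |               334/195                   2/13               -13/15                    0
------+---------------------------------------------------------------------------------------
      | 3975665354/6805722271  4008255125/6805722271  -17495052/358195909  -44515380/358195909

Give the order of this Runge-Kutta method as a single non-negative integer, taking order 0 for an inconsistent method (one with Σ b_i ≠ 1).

b = (3975665354/6805722271, 4008255125/6805722271, -17495052/358195909, -44515380/358195909)
c = (0, 19/14, 43/12, 1)
Ac = (0, 0, 95/24, -47449/16380)
Σ b_i: 3975665354/6805722271·1 + 4008255125/6805722271·1 + (-17495052/358195909)·1 + (-44515380/358195909)·1 = 1 ✓
b·c: 4008255125/6805722271·19/14 + (-17495052/358195909)·43/12 + (-44515380/358195909)·1 = 1/2 ✓
b·c²: 4008255125/6805722271·361/196 + (-17495052/358195909)·1849/144 + (-44515380/358195909)·1 = 1/3 ✓
b·Ac: (-17495052/358195909)·95/24 + (-44515380/358195909)·(-47449/16380) = 1/6 ✓
b·c³: 4008255125/6805722271·6859/2744 + (-17495052/358195909)·79507/1728 + (-44515380/358195909)·1 = -46390323917/51580210896 ≠ 1/4 ⇒ order 3.
b·(c∘Ac): (-17495052/358195909)·4085/288 + (-44515380/358195909)·(-47449/16380) = -953597903/2865567272 ≠ 1/8
b·Ac²: (-17495052/358195909)·1805/336 + (-44515380/358195909)·(-14921689/1375920) = 24493150943/22566342267 ≠ 1/12
b·A²c: (-44515380/358195909)·(-247/72) = 916274905/2149175454 ≠ 1/24

3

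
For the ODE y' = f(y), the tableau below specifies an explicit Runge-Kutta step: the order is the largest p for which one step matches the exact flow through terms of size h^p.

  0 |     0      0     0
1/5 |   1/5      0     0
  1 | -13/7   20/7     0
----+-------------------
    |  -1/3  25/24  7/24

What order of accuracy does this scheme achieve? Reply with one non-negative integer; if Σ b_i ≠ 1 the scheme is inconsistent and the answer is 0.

b = (-1/3, 25/24, 7/24)
c = (0, 1/5, 1)
Ac = (0, 0, 4/7)
Σ b_i: (-1/3)·1 + 25/24·1 + 7/24·1 = 1 ✓
b·c: 25/24·1/5 + 7/24·1 = 1/2 ✓
b·c²: 25/24·1/25 + 7/24·1 = 1/3 ✓
b·Ac: 7/24·4/7 = 1/6 ✓; 3 stages ⇒ order 3.

3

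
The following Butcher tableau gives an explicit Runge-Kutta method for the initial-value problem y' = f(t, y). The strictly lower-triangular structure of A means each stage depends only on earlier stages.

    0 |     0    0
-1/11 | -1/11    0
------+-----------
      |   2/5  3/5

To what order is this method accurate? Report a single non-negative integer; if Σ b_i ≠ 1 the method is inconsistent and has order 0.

1

b = (2/5, 3/5)
c = (0, -1/11)
Σ b_i: 2/5·1 + 3/5·1 = 1 ✓
b·c: 3/5·(-1/11) = -3/55 ≠ 1/2 ⇒ order 1.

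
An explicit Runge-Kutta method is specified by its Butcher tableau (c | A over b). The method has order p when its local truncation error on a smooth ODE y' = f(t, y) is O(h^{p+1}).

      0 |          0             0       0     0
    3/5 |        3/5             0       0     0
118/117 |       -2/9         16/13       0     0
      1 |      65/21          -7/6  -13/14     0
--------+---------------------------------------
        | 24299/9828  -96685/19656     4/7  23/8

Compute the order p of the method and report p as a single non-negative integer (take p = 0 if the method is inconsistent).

b = (24299/9828, -96685/19656, 4/7, 23/8)
c = (0, 3/5, 118/117, 1)
Ac = (0, 0, 48/65, -1031/630)
Σ b_i: 24299/9828·1 + (-96685/19656)·1 + 4/7·1 + 23/8·1 = 1 ✓
b·c: (-96685/19656)·3/5 + 4/7·118/117 + 23/8·1 = 1/2 ✓
b·c²: (-96685/19656)·9/25 + 4/7·13924/13689 + 23/8·1 = 3230099/1916460 ≠ 1/3 ⇒ order 2.
b·Ac: 4/7·48/65 + 23/8·(-1031/630) = -280621/65520 ≠ 1/6

2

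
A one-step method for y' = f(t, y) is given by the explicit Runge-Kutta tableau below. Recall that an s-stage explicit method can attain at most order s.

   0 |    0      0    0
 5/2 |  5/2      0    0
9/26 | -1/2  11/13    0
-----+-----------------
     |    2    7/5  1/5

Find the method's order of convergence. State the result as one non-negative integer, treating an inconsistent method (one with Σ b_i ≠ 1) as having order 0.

0

b = (2, 7/5, 1/5)
c = (0, 5/2, 9/26)
Ac = (0, 0, 55/26)
Σ b_i: 2·1 + 7/5·1 + 1/5·1 = 18/5 ≠ 1 ⇒ order 0.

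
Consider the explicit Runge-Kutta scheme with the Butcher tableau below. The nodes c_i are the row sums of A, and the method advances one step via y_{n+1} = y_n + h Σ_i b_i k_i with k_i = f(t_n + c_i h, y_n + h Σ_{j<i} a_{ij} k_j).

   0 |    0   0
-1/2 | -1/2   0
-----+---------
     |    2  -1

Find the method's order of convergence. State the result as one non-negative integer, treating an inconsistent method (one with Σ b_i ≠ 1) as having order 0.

b = (2, -1)
c = (0, -1/2)
Σ b_i: 2·1 + (-1)·1 = 1 ✓
b·c: (-1)·(-1/2) = 1/2 ✓; 2 stages ⇒ order 2.

2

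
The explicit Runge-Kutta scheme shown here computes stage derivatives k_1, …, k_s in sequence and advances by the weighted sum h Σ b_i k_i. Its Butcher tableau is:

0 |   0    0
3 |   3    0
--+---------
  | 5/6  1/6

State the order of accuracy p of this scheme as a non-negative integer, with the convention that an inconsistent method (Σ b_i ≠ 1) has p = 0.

b = (5/6, 1/6)
c = (0, 3)
Σ b_i: 5/6·1 + 1/6·1 = 1 ✓
b·c: 1/6·3 = 1/2 ✓; 2 stages ⇒ order 2.

2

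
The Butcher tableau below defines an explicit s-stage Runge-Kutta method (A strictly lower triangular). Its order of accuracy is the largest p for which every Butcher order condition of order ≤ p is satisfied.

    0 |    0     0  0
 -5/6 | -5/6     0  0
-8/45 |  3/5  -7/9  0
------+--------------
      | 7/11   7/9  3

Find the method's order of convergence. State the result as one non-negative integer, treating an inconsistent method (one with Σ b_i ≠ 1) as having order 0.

b = (7/11, 7/9, 3)
c = (0, -5/6, -8/45)
Ac = (0, 0, 35/54)
Σ b_i: 7/11·1 + 7/9·1 + 3·1 = 437/99 ≠ 1 ⇒ order 0.

0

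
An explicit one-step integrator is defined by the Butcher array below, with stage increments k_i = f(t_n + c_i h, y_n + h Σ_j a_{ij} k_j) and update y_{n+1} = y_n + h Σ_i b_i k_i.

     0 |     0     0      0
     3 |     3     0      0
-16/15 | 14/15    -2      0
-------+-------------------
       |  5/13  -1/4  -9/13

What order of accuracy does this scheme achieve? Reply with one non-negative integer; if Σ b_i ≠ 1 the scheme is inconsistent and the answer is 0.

b = (5/13, -1/4, -9/13)
c = (0, 3, -16/15)
Ac = (0, 0, -6)
Σ b_i: 5/13·1 + (-1/4)·1 + (-9/13)·1 = -29/52 ≠ 1 ⇒ order 0.

0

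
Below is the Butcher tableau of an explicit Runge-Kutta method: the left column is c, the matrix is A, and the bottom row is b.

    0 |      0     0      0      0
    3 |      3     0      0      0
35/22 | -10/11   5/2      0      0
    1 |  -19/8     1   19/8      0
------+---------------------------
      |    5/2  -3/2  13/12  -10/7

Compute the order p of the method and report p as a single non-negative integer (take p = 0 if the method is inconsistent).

b = (5/2, -3/2, 13/12, -10/7)
c = (0, 3, 35/22, 1)
Ac = (0, 0, 15/2, 1193/176)
Σ b_i: 5/2·1 + (-3/2)·1 + 13/12·1 + (-10/7)·1 = 55/84 ≠ 1 ⇒ order 0.

0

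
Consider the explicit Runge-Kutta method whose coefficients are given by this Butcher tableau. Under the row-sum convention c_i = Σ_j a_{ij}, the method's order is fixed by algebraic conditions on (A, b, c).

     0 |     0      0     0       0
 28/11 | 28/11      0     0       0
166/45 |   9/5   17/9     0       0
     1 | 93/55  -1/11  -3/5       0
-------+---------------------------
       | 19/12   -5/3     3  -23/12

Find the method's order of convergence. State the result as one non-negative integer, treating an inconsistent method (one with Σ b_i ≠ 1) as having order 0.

b = (19/12, -5/3, 3, -23/12)
c = (0, 28/11, 166/45, 1)
Ac = (0, 0, 476/99, -22186/9075)
Σ b_i: 19/12·1 + (-5/3)·1 + 3·1 + (-23/12)·1 = 1 ✓
b·c: (-5/3)·28/11 + 3·166/45 + (-23/12)·1 = 3239/660 ≠ 1/2 ⇒ order 1.

1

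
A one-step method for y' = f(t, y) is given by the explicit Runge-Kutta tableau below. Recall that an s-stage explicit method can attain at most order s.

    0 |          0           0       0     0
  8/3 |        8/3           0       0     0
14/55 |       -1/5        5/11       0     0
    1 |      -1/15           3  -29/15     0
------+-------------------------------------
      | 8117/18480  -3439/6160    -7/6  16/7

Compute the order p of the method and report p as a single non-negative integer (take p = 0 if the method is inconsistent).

b = (8117/18480, -3439/6160, -7/6, 16/7)
c = (0, 8/3, 14/55, 1)
Ac = (0, 0, 40/33, 6194/825)
Σ b_i: 8117/18480·1 + (-3439/6160)·1 + (-7/6)·1 + 16/7·1 = 1 ✓
b·c: (-3439/6160)·8/3 + (-7/6)·14/55 + 16/7·1 = 1/2 ✓
b·c²: (-3439/6160)·64/9 + (-7/6)·196/3025 + 16/7·1 = -335386/190575 ≠ 1/3 ⇒ order 2.
b·Ac: (-7/6)·40/33 + 16/7·6194/825 = 272812/17325 ≠ 1/6

2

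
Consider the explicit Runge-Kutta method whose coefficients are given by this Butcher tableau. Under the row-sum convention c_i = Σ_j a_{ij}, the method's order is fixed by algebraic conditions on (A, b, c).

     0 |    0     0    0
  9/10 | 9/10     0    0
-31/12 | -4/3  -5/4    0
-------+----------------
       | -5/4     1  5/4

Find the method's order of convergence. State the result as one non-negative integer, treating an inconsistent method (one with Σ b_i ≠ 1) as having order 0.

b = (-5/4, 1, 5/4)
c = (0, 9/10, -31/12)
Ac = (0, 0, -9/8)
Σ b_i: (-5/4)·1 + 1·1 + 5/4·1 = 1 ✓
b·c: 1·9/10 + 5/4·(-31/12) = -559/240 ≠ 1/2 ⇒ order 1.

1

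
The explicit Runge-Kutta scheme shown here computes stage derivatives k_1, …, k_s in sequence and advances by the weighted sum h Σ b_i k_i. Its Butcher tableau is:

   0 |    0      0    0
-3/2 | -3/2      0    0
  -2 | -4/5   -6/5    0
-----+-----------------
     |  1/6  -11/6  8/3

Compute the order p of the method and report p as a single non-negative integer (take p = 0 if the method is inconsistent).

b = (1/6, -11/6, 8/3)
c = (0, -3/2, -2)
Ac = (0, 0, 9/5)
Σ b_i: 1/6·1 + (-11/6)·1 + 8/3·1 = 1 ✓
b·c: (-11/6)·(-3/2) + 8/3·(-2) = -31/12 ≠ 1/2 ⇒ order 1.

1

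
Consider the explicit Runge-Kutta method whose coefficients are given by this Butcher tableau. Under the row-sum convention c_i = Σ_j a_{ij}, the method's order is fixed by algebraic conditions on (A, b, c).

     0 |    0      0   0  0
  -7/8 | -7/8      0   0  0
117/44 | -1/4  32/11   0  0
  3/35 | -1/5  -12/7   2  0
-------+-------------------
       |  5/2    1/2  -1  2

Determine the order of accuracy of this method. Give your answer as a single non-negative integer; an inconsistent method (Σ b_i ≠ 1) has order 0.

0

b = (5/2, 1/2, -1, 2)
c = (0, -7/8, 117/44, 3/35)
Ac = (0, 0, -28/11, 75/11)
Σ b_i: 5/2·1 + 1/2·1 + (-1)·1 + 2·1 = 4 ≠ 1 ⇒ order 0.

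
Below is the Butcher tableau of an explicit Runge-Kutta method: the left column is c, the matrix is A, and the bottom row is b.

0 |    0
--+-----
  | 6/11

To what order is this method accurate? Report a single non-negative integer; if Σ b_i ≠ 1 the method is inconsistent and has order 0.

b = (6/11)
c = (0)
Σ b_i: 6/11·1 = 6/11 ≠ 1 ⇒ order 0.

0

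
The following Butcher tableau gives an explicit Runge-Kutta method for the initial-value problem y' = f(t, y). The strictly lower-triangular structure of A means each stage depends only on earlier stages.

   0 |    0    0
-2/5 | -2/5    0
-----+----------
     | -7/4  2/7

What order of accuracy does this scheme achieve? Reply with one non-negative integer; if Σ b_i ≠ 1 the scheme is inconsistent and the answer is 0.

0

b = (-7/4, 2/7)
c = (0, -2/5)
Σ b_i: (-7/4)·1 + 2/7·1 = -41/28 ≠ 1 ⇒ order 0.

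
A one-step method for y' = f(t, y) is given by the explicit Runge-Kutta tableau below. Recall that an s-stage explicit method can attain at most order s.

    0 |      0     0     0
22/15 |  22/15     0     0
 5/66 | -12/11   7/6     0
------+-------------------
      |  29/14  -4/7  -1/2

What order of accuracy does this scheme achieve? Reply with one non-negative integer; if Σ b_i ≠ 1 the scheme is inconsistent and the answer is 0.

b = (29/14, -4/7, -1/2)
c = (0, 22/15, 5/66)
Ac = (0, 0, 77/45)
Σ b_i: 29/14·1 + (-4/7)·1 + (-1/2)·1 = 1 ✓
b·c: (-4/7)·22/15 + (-1/2)·5/66 = -1349/1540 ≠ 1/2 ⇒ order 1.

1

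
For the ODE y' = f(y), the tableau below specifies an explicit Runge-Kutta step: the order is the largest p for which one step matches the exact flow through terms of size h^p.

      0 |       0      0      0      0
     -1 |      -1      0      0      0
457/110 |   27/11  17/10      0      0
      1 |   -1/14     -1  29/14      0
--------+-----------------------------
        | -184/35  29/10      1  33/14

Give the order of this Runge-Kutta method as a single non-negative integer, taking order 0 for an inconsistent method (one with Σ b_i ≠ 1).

b = (-184/35, 29/10, 1, 33/14)
c = (0, -1, 457/110, 1)
Ac = (0, 0, -17/10, 14793/1540)
Σ b_i: (-184/35)·1 + 29/10·1 + 1·1 + 33/14·1 = 1 ✓
b·c: 29/10·(-1) + 1·457/110 + 33/14·1 = 2781/770 ≠ 1/2 ⇒ order 1.

1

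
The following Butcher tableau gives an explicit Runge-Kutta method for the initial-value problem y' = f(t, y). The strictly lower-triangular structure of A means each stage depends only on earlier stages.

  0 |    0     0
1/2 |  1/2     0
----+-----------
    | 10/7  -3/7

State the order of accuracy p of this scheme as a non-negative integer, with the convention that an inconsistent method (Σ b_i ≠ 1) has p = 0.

b = (10/7, -3/7)
c = (0, 1/2)
Σ b_i: 10/7·1 + (-3/7)·1 = 1 ✓
b·c: (-3/7)·1/2 = -3/14 ≠ 1/2 ⇒ order 1.

1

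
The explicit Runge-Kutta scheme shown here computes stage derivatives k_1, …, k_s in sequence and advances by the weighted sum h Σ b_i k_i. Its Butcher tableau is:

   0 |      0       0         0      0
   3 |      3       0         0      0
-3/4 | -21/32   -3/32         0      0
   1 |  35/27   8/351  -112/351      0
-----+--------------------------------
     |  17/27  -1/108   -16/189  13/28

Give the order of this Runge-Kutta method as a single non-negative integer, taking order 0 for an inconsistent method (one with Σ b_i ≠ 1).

4

b = (17/27, -1/108, -16/189, 13/28)
c = (0, 3, -3/4, 1)
Ac = (0, 0, -9/32, 4/13)
Σ b_i: 17/27·1 + (-1/108)·1 + (-16/189)·1 + 13/28·1 = 1 ✓
b·c: (-1/108)·3 + (-16/189)·(-3/4) + 13/28·1 = 1/2 ✓
b·c²: (-1/108)·9 + (-16/189)·9/16 + 13/28·1 = 1/3 ✓
b·Ac: (-16/189)·(-9/32) + 13/28·4/13 = 1/6 ✓
b·c³: (-1/108)·27 + (-16/189)·(-27/64) + 13/28·1 = 1/4 ✓
b·(c∘Ac): (-16/189)·27/128 + 13/28·4/13 = 1/8 ✓
b·Ac²: (-16/189)·(-27/32) + 13/28·1/39 = 1/12 ✓
b·A²c: 13/28·7/78 = 1/24 ✓; 4 stages ⇒ order 4.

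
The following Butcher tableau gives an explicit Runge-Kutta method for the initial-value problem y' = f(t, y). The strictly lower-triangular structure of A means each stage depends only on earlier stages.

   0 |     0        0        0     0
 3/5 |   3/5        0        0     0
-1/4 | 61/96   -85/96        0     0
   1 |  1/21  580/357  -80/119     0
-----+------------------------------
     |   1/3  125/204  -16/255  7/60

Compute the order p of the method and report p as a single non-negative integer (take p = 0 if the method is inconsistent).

4

b = (1/3, 125/204, -16/255, 7/60)
c = (0, 3/5, -1/4, 1)
Ac = (0, 0, -17/32, 8/7)
Σ b_i: 1/3·1 + 125/204·1 + (-16/255)·1 + 7/60·1 = 1 ✓
b·c: 125/204·3/5 + (-16/255)·(-1/4) + 7/60·1 = 1/2 ✓
b·c²: 125/204·9/25 + (-16/255)·1/16 + 7/60·1 = 1/3 ✓
b·Ac: (-16/255)·(-17/32) + 7/60·8/7 = 1/6 ✓
b·c³: 125/204·27/125 + (-16/255)·(-1/64) + 7/60·1 = 1/4 ✓
b·(c∘Ac): (-16/255)·17/128 + 7/60·8/7 = 1/8 ✓
b·Ac²: (-16/255)·(-51/160) + 7/60·19/35 = 1/12 ✓
b·A²c: 7/60·5/14 = 1/24 ✓; 4 stages ⇒ order 4.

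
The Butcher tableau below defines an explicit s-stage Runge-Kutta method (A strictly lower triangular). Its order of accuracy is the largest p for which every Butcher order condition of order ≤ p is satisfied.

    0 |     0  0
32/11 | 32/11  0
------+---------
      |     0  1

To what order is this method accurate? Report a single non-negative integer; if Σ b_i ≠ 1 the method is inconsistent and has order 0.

1

b = (0, 1)
c = (0, 32/11)
Σ b_i: 1·1 = 1 ✓
b·c: 1·32/11 = 32/11 ≠ 1/2 ⇒ order 1.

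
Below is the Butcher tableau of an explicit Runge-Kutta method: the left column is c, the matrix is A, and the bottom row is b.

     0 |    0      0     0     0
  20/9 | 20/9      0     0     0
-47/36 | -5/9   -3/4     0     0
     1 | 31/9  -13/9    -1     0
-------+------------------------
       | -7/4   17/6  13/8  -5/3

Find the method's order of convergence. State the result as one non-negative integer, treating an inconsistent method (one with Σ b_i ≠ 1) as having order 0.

b = (-7/4, 17/6, 13/8, -5/3)
c = (0, 20/9, -47/36, 1)
Ac = (0, 0, -5/3, -617/324)
Σ b_i: (-7/4)·1 + 17/6·1 + 13/8·1 + (-5/3)·1 = 25/24 ≠ 1 ⇒ order 0.

0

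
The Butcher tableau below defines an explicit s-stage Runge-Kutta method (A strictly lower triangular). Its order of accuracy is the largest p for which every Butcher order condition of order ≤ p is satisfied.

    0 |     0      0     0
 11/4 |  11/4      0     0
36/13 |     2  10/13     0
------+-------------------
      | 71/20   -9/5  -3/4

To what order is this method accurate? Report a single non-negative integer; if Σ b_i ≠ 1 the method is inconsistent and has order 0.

1

b = (71/20, -9/5, -3/4)
c = (0, 11/4, 36/13)
Ac = (0, 0, 55/26)
Σ b_i: 71/20·1 + (-9/5)·1 + (-3/4)·1 = 1 ✓
b·c: (-9/5)·11/4 + (-3/4)·36/13 = -1827/260 ≠ 1/2 ⇒ order 1.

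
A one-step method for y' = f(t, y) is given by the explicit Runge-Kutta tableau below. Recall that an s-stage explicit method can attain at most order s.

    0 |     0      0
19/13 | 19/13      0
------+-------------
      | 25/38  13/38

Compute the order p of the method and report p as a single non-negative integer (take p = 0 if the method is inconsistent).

b = (25/38, 13/38)
c = (0, 19/13)
Σ b_i: 25/38·1 + 13/38·1 = 1 ✓
b·c: 13/38·19/13 = 1/2 ✓; 2 stages ⇒ order 2.

2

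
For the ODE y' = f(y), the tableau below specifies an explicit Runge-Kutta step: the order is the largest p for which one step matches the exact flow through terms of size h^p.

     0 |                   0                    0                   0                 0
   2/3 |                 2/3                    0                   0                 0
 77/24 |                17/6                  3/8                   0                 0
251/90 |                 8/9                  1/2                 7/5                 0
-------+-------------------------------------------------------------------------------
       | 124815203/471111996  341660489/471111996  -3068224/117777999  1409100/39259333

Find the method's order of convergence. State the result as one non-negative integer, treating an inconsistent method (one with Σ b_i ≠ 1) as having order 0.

b = (124815203/471111996, 341660489/471111996, -3068224/117777999, 1409100/39259333)
c = (0, 2/3, 77/24, 251/90)
Ac = (0, 0, 1/4, 193/40)
Σ b_i: 124815203/471111996·1 + 341660489/471111996·1 + (-3068224/117777999)·1 + 1409100/39259333·1 = 1 ✓
b·c: 341660489/471111996·2/3 + (-3068224/117777999)·77/24 + 1409100/39259333·251/90 = 1/2 ✓
b·c²: 341660489/471111996·4/9 + (-3068224/117777999)·5929/576 + 1409100/39259333·63001/8100 = 1/3 ✓
b·Ac: (-3068224/117777999)·1/4 + 1409100/39259333·193/40 = 1/6 ✓
b·c³: 341660489/471111996·8/27 + (-3068224/117777999)·456533/13824 + 1409100/39259333·15813251/729000 = 50798148853/381600716760 ≠ 1/4 ⇒ order 3.
b·(c∘Ac): (-3068224/117777999)·77/96 + 1409100/39259333·48443/3600 = 653078657/1413335988 ≠ 1/8
b·Ac²: (-3068224/117777999)·1/6 + 1409100/39259333·42143/2880 = 2944639273/5653343952 ≠ 1/12
b·A²c: 1409100/39259333·7/20 = 493185/39259333 ≠ 1/24

3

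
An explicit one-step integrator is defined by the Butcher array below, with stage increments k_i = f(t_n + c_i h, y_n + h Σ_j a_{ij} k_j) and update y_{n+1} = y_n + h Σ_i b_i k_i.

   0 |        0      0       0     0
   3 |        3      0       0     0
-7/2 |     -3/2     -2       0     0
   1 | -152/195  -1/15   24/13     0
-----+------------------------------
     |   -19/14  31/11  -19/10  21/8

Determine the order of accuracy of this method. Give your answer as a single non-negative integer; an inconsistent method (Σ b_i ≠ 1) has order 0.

b = (-19/14, 31/11, -19/10, 21/8)
c = (0, 3, -7/2, 1)
Ac = (0, 0, -6, -433/65)
Σ b_i: (-19/14)·1 + 31/11·1 + (-19/10)·1 + 21/8·1 = 6733/3080 ≠ 1 ⇒ order 0.

0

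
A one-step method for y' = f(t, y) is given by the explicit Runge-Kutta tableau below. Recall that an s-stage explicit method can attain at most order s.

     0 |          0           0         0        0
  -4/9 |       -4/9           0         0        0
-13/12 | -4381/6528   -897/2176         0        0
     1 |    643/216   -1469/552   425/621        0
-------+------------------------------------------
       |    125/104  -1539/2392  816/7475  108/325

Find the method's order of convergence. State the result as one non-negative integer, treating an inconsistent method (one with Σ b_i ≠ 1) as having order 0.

4

b = (125/104, -1539/2392, 816/7475, 108/325)
c = (0, -4/9, -13/12, 1)
Ac = (0, 0, 299/1632, 143/324)
Σ b_i: 125/104·1 + (-1539/2392)·1 + 816/7475·1 + 108/325·1 = 1 ✓
b·c: (-1539/2392)·(-4/9) + 816/7475·(-13/12) + 108/325·1 = 1/2 ✓
b·c²: (-1539/2392)·16/81 + 816/7475·169/144 + 108/325·1 = 1/3 ✓
b·Ac: 816/7475·299/1632 + 108/325·143/324 = 1/6 ✓
b·c³: (-1539/2392)·(-64/729) + 816/7475·(-2197/1728) + 108/325·1 = 1/4 ✓
b·(c∘Ac): 816/7475·(-3887/19584) + 108/325·143/324 = 1/8 ✓
b·Ac²: 816/7475·(-299/3672) + 108/325·1079/3888 = 1/12 ✓
b·A²c: 108/325·325/2592 = 1/24 ✓; 4 stages ⇒ order 4.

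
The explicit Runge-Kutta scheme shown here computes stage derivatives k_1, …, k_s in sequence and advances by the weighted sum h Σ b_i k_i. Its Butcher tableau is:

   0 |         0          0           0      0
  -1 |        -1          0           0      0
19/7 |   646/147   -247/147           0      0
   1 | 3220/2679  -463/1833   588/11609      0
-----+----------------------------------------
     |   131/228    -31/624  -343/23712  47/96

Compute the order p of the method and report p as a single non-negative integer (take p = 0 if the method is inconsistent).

b = (131/228, -31/624, -343/23712, 47/96)
c = (0, -1, 19/7, 1)
Ac = (0, 0, 247/147, 55/141)
Σ b_i: 131/228·1 + (-31/624)·1 + (-343/23712)·1 + 47/96·1 = 1 ✓
b·c: (-31/624)·(-1) + (-343/23712)·19/7 + 47/96·1 = 1/2 ✓
b·c²: (-31/624)·1 + (-343/23712)·361/49 + 47/96·1 = 1/3 ✓
b·Ac: (-343/23712)·247/147 + 47/96·55/141 = 1/6 ✓
b·c³: (-31/624)·(-1) + (-343/23712)·6859/343 + 47/96·1 = 1/4 ✓
b·(c∘Ac): (-343/23712)·4693/1029 + 47/96·55/141 = 1/8 ✓
b·Ac²: (-343/23712)·(-247/147) + 47/96·17/141 = 1/12 ✓
b·A²c: 47/96·4/47 = 1/24 ✓; 4 stages ⇒ order 4.

4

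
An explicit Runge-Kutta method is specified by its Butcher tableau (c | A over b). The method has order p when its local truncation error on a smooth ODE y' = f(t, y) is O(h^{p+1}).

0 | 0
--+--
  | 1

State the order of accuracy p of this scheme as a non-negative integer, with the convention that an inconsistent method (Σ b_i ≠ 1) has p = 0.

1

b = (1)
c = (0)
Σ b_i: 1·1 = 1 ✓; 1 stage ⇒ order 1.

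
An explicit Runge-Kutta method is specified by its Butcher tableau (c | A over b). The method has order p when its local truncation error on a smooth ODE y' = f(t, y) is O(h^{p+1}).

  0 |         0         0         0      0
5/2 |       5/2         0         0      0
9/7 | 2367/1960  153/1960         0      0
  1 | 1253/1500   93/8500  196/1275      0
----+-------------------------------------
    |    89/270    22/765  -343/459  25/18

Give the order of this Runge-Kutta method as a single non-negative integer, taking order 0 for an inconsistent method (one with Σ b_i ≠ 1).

4

b = (89/270, 22/765, -343/459, 25/18)
c = (0, 5/2, 9/7, 1)
Ac = (0, 0, 153/784, 9/40)
Σ b_i: 89/270·1 + 22/765·1 + (-343/459)·1 + 25/18·1 = 1 ✓
b·c: 22/765·5/2 + (-343/459)·9/7 + 25/18·1 = 1/2 ✓
b·c²: 22/765·25/4 + (-343/459)·81/49 + 25/18·1 = 1/3 ✓
b·Ac: (-343/459)·153/784 + 25/18·9/40 = 1/6 ✓
b·c³: 22/765·125/8 + (-343/459)·729/343 + 25/18·1 = 1/4 ✓
b·(c∘Ac): (-343/459)·1377/5488 + 25/18·9/40 = 1/8 ✓
b·Ac²: (-343/459)·765/1568 + 25/18·129/400 = 1/12 ✓
b·A²c: 25/18·3/100 = 1/24 ✓; 4 stages ⇒ order 4.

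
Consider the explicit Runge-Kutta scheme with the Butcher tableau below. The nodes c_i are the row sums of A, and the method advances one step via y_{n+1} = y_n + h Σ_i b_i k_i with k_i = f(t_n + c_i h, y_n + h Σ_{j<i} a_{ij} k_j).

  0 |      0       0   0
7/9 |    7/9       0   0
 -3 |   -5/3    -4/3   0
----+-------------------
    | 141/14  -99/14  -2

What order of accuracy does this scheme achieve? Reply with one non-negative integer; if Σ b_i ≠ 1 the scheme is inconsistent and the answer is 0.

2

b = (141/14, -99/14, -2)
c = (0, 7/9, -3)
Ac = (0, 0, -28/27)
Σ b_i: 141/14·1 + (-99/14)·1 + (-2)·1 = 1 ✓
b·c: (-99/14)·7/9 + (-2)·(-3) = 1/2 ✓
b·c²: (-99/14)·49/81 + (-2)·9 = -401/18 ≠ 1/3 ⇒ order 2.
b·Ac: (-2)·(-28/27) = 56/27 ≠ 1/6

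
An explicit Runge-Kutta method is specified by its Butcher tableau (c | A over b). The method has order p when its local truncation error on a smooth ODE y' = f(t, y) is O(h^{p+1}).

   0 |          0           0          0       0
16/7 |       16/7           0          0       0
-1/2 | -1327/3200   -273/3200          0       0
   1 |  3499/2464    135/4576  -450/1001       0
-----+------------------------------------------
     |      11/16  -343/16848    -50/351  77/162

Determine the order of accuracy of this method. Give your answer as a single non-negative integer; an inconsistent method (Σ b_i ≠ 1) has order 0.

b = (11/16, -343/16848, -50/351, 77/162)
c = (0, 16/7, -1/2, 1)
Ac = (0, 0, -39/200, 45/154)
Σ b_i: 11/16·1 + (-343/16848)·1 + (-50/351)·1 + 77/162·1 = 1 ✓
b·c: (-343/16848)·16/7 + (-50/351)·(-1/2) + 77/162·1 = 1/2 ✓
b·c²: (-343/16848)·256/49 + (-50/351)·1/4 + 77/162·1 = 1/3 ✓
b·Ac: (-50/351)·(-39/200) + 77/162·45/154 = 1/6 ✓
b·c³: (-343/16848)·4096/343 + (-50/351)·(-1/8) + 77/162·1 = 1/4 ✓
b·(c∘Ac): (-50/351)·39/400 + 77/162·45/154 = 1/8 ✓
b·Ac²: (-50/351)·(-78/175) + 77/162·45/1078 = 1/12 ✓
b·A²c: 77/162·27/308 = 1/24 ✓; 4 stages ⇒ order 4.

4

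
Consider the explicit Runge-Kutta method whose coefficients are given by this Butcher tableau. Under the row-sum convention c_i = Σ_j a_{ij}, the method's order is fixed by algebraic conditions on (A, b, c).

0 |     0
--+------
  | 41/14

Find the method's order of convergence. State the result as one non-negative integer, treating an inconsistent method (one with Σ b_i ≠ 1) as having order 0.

b = (41/14)
c = (0)
Σ b_i: 41/14·1 = 41/14 ≠ 1 ⇒ order 0.

0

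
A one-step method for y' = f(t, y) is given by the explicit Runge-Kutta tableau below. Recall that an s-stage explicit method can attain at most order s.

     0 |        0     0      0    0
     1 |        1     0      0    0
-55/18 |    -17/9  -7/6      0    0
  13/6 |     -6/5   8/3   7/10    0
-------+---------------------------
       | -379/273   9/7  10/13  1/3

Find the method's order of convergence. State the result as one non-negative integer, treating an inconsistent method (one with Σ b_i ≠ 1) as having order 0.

b = (-379/273, 9/7, 10/13, 1/3)
c = (0, 1, -55/18, 13/6)
Ac = (0, 0, -7/6, 19/36)
Σ b_i: (-379/273)·1 + 9/7·1 + 10/13·1 + 1/3·1 = 1 ✓
b·c: 9/7·1 + 10/13·(-55/18) + 1/3·13/6 = -187/546 ≠ 1/2 ⇒ order 1.

1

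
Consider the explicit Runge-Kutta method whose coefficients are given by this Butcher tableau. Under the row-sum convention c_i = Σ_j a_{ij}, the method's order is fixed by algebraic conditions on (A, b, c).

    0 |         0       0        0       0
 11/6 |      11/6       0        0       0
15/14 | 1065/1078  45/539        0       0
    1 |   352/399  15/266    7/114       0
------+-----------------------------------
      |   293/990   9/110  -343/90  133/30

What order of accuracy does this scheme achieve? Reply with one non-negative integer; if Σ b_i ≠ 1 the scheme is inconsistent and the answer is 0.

b = (293/990, 9/110, -343/90, 133/30)
c = (0, 11/6, 15/14, 1)
Ac = (0, 0, 15/98, 45/266)
Σ b_i: 293/990·1 + 9/110·1 + (-343/90)·1 + 133/30·1 = 1 ✓
b·c: 9/110·11/6 + (-343/90)·15/14 + 133/30·1 = 1/2 ✓
b·c²: 9/110·121/36 + (-343/90)·225/196 + 133/30·1 = 1/3 ✓
b·Ac: (-343/90)·15/98 + 133/30·45/266 = 1/6 ✓
b·c³: 9/110·1331/216 + (-343/90)·3375/2744 + 133/30·1 = 1/4 ✓
b·(c∘Ac): (-343/90)·225/1372 + 133/30·45/266 = 1/8 ✓
b·Ac²: (-343/90)·55/196 + 133/30·415/1596 = 1/12 ✓
b·A²c: 133/30·5/532 = 1/24 ✓; 4 stages ⇒ order 4.

4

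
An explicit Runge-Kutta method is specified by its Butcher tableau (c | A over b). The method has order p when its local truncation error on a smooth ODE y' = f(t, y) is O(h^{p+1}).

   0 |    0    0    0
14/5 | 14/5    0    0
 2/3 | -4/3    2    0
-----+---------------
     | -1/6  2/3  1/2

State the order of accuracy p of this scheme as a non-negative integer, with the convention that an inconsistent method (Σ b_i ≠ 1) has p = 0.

1

b = (-1/6, 2/3, 1/2)
c = (0, 14/5, 2/3)
Ac = (0, 0, 28/5)
Σ b_i: (-1/6)·1 + 2/3·1 + 1/2·1 = 1 ✓
b·c: 2/3·14/5 + 1/2·2/3 = 11/5 ≠ 1/2 ⇒ order 1.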